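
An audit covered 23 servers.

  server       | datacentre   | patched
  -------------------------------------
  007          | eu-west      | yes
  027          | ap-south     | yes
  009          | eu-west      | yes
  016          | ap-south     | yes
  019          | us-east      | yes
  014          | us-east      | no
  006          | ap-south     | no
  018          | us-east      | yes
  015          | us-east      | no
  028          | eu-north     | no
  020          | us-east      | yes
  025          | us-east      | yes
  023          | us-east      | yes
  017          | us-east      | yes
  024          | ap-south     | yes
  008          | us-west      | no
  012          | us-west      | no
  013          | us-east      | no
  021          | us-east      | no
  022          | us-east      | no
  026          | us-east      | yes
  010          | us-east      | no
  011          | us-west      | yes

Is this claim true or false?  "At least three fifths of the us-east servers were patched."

'At least three fifths of the us-east servers were patched' holds iff |A ∩ B| / |A| ≥ 3/5.
A (the restrictor) = {019, 014, 018, 015, 020, 025, 023, 017, 013, 021, 022, 026, 010}, |A| = 13.
A ∩ B = {019, 018, 020, 025, 023, 017, 026}, so |A ∩ B| = 7.
A ∖ B = {014, 015, 013, 021, 022, 010}, so |A ∖ B| = 6.
|A ∩ B|/|A| = 7/13, so the statement is false.

False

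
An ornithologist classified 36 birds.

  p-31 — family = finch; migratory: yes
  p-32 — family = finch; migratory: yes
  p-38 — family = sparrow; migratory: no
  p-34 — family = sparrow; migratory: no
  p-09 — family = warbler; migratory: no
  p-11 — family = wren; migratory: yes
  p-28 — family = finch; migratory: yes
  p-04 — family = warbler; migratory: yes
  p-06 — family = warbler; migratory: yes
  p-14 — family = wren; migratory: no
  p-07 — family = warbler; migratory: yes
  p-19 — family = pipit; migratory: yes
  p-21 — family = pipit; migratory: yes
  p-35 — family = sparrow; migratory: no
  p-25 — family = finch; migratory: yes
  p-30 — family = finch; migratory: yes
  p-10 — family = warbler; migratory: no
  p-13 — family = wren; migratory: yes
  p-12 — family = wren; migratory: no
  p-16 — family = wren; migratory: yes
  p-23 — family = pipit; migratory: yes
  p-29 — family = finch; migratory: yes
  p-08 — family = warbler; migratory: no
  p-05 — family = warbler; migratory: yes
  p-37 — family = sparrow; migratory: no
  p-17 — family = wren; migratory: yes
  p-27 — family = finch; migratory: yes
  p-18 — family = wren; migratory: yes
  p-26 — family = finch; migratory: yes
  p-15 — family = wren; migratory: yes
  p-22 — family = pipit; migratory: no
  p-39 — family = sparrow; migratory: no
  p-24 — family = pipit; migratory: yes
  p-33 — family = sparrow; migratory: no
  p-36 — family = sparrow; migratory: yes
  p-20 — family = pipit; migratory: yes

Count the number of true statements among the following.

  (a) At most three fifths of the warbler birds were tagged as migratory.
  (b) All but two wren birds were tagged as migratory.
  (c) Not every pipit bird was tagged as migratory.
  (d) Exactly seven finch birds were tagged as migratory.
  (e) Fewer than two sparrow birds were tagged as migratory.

4

(a) warbler: |A| = 7, |A ∩ B| = 4; needs |A ∩ B| / |A| ≤ 3/5 — true.
(b) wren: |A| = 8, |A ∩ B| = 6; needs |A ∖ B| = 2 — true.
(c) pipit: |A| = 6, |A ∩ B| = 5; needs A ⊄ B (|A ∖ B| ≥ 1) — true.
(d) finch: |A| = 8, |A ∩ B| = 8; needs |A ∩ B| = 7 — false.
(e) sparrow: |A| = 7, |A ∩ B| = 1; needs |A ∩ B| < 2 — true.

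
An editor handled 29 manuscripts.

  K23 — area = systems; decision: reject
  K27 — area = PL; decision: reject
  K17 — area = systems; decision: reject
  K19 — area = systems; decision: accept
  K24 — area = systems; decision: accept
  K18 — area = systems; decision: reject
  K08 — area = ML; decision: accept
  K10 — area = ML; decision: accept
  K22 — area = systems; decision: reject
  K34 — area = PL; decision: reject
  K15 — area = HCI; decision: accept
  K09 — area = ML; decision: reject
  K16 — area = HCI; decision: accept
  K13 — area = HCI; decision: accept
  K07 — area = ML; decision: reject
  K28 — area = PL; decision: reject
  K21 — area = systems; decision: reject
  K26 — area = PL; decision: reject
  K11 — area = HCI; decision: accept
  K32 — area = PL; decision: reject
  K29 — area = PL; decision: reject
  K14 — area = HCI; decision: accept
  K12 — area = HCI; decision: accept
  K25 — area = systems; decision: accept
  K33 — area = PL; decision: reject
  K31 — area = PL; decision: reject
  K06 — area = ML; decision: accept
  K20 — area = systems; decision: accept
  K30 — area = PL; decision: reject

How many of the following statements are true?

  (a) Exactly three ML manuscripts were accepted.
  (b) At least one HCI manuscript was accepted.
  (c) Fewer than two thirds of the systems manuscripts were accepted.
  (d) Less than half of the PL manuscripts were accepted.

4

(a) ML: |A| = 5, |A ∩ B| = 3; needs |A ∩ B| = 3 — true.
(b) HCI: |A| = 6, |A ∩ B| = 6; needs A ∩ B ≠ ∅ (|A ∩ B| ≥ 1) — true.
(c) systems: |A| = 9, |A ∩ B| = 4; needs |A ∩ B| / |A| < 2/3 — true.
(d) PL: |A| = 9, |A ∩ B| = 0; needs |A ∩ B| < |A ∖ B| — true.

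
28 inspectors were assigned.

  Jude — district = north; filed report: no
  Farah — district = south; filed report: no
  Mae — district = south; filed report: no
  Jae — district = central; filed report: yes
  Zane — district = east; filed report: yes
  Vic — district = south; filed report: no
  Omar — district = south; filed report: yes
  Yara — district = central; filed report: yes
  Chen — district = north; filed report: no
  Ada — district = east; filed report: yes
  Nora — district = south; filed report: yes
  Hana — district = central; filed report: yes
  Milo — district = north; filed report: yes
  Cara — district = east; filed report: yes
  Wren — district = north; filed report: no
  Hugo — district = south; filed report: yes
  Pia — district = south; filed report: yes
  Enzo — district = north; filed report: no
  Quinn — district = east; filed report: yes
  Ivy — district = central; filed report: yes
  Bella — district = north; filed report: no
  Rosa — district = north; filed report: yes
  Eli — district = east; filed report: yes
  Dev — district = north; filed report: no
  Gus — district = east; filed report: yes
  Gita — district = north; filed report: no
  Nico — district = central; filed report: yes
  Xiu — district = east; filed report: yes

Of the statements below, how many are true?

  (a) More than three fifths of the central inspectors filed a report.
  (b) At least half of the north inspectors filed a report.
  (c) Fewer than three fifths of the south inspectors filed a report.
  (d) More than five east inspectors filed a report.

(a) central: |A| = 5, |A ∩ B| = 5; needs |A ∩ B| / |A| > 3/5 — true.
(b) north: |A| = 9, |A ∩ B| = 2; needs |A ∩ B| ≥ |A ∖ B| — false.
(c) south: |A| = 7, |A ∩ B| = 4; needs |A ∩ B| / |A| < 3/5 — true.
(d) east: |A| = 7, |A ∩ B| = 7; needs |A ∩ B| > 5 — true.

3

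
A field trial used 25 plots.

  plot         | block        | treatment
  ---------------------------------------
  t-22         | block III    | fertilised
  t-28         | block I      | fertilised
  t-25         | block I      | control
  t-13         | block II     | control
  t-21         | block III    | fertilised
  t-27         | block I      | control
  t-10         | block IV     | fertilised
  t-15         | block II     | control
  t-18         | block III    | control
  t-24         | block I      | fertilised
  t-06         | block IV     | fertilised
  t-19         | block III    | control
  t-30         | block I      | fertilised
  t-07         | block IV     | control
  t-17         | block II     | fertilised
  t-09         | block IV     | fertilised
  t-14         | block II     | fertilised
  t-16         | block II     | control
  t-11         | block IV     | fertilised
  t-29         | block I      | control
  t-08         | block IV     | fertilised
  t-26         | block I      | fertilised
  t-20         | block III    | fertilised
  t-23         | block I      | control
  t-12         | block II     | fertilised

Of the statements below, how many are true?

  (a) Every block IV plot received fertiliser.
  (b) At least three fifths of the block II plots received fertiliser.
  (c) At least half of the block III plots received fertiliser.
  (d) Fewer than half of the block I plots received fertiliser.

(a) block IV: |A| = 6, |A ∩ B| = 5; needs A ⊆ B, i.e. every element of A is in B (|A ∖ B| = 0) — false.
(b) block II: |A| = 6, |A ∩ B| = 3; needs |A ∩ B| / |A| ≥ 3/5 — false.
(c) block III: |A| = 5, |A ∩ B| = 3; needs |A ∩ B| ≥ |A ∖ B| — true.
(d) block I: |A| = 8, |A ∩ B| = 4; needs |A ∩ B| < |A ∖ B| — false.

1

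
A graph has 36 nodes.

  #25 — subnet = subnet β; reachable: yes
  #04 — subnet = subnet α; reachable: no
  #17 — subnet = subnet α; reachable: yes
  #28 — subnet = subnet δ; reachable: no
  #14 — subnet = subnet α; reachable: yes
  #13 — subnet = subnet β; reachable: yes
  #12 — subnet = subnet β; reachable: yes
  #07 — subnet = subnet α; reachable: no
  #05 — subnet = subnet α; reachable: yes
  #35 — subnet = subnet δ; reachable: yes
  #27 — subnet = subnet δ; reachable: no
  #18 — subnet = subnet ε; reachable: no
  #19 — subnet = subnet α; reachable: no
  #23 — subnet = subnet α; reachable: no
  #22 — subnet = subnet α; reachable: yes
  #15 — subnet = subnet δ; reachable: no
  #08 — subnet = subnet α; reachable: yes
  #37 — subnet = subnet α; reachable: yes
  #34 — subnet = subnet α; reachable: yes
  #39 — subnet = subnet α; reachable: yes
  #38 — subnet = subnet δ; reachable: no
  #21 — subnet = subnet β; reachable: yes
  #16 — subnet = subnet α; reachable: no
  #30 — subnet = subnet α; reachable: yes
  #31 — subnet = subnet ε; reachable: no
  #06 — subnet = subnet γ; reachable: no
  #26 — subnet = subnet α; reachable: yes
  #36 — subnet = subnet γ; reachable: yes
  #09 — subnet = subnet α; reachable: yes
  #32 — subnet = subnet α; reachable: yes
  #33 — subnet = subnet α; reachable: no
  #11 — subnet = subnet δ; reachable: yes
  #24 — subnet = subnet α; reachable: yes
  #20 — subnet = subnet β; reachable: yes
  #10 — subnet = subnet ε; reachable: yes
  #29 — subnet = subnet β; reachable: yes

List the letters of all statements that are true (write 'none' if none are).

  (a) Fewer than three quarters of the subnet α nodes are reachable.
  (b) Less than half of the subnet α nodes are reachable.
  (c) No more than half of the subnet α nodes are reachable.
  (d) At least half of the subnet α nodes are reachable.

(a), (d)

|A| = 19, |A ∩ B| = 13, |A ∖ B| = 6.
(a) |A ∩ B| / |A| < 3/4: holds.
(b) |A ∩ B| < |A ∖ B|: fails.
(c) |A ∩ B| ≤ |A ∖ B|: fails.
(d) |A ∩ B| ≥ |A ∖ B|: holds.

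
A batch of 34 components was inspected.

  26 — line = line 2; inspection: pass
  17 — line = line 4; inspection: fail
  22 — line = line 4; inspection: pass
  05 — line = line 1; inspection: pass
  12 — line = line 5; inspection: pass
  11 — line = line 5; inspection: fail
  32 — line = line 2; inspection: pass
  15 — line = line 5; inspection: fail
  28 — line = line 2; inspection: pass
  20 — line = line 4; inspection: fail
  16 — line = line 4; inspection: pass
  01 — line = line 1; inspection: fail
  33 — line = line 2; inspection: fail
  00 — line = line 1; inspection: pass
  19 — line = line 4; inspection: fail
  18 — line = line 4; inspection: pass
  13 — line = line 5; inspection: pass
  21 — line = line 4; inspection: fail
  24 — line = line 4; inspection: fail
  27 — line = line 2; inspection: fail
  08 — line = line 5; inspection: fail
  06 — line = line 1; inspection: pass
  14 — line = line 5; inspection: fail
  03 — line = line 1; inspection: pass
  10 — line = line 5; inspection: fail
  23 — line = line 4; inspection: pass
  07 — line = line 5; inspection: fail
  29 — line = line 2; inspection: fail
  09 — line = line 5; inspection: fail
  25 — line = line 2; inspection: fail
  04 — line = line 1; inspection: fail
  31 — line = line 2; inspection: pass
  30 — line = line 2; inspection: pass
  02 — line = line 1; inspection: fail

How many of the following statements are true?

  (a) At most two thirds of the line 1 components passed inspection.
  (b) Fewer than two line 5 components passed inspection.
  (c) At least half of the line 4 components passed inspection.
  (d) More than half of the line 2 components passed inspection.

2

(a) line 1: |A| = 7, |A ∩ B| = 4; needs |A ∩ B| / |A| ≤ 2/3 — true.
(b) line 5: |A| = 9, |A ∩ B| = 2; needs |A ∩ B| < 2 — false.
(c) line 4: |A| = 9, |A ∩ B| = 4; needs |A ∩ B| ≥ |A ∖ B| — false.
(d) line 2: |A| = 9, |A ∩ B| = 5; needs |A ∩ B| > |A ∖ B| — true.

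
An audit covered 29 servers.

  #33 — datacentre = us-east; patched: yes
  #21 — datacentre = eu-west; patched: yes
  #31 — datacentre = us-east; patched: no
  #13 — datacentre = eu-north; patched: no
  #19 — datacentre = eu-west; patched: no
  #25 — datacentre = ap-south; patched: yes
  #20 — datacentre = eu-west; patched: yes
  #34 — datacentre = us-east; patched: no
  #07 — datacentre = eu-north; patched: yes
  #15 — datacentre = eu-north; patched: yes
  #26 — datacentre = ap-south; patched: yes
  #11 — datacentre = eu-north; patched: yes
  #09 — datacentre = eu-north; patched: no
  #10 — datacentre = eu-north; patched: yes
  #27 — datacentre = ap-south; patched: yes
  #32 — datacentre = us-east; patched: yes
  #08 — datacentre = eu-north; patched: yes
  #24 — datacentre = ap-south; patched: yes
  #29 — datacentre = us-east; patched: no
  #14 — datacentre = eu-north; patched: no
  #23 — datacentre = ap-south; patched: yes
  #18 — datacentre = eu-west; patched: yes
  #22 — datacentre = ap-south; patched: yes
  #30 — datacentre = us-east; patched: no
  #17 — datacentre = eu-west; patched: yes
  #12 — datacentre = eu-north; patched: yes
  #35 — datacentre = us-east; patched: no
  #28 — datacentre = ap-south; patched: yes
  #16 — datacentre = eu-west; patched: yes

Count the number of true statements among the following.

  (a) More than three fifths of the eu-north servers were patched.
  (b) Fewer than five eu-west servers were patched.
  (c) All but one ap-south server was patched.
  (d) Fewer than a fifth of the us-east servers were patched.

1

(a) eu-north: |A| = 9, |A ∩ B| = 6; needs |A ∩ B| / |A| > 3/5 — true.
(b) eu-west: |A| = 6, |A ∩ B| = 5; needs |A ∩ B| < 5 — false.
(c) ap-south: |A| = 7, |A ∩ B| = 7; needs |A ∖ B| = 1 — false.
(d) us-east: |A| = 7, |A ∩ B| = 2; needs |A ∩ B| / |A| < 1/5 — false.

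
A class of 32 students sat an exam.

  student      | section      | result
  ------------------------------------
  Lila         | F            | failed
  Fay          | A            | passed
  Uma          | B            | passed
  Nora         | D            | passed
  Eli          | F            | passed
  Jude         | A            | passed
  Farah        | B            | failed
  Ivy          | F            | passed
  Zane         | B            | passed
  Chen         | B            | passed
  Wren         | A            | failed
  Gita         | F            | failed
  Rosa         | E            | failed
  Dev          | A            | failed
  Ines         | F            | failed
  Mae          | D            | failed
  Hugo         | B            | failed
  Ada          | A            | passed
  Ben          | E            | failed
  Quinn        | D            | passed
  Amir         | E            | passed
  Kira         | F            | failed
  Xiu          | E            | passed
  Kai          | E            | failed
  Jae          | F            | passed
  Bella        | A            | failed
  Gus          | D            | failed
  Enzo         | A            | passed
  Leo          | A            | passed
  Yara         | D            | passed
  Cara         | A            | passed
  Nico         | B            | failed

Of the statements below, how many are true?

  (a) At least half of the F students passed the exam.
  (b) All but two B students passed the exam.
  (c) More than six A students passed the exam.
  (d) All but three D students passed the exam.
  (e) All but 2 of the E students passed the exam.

0

(a) F: |A| = 7, |A ∩ B| = 3; needs |A ∩ B| ≥ |A ∖ B| — false.
(b) B: |A| = 6, |A ∩ B| = 3; needs |A ∖ B| = 2 — false.
(c) A: |A| = 9, |A ∩ B| = 6; needs |A ∩ B| > 6 — false.
(d) D: |A| = 5, |A ∩ B| = 3; needs |A ∖ B| = 3 — false.
(e) E: |A| = 5, |A ∩ B| = 2; needs |A ∖ B| = 2 — false.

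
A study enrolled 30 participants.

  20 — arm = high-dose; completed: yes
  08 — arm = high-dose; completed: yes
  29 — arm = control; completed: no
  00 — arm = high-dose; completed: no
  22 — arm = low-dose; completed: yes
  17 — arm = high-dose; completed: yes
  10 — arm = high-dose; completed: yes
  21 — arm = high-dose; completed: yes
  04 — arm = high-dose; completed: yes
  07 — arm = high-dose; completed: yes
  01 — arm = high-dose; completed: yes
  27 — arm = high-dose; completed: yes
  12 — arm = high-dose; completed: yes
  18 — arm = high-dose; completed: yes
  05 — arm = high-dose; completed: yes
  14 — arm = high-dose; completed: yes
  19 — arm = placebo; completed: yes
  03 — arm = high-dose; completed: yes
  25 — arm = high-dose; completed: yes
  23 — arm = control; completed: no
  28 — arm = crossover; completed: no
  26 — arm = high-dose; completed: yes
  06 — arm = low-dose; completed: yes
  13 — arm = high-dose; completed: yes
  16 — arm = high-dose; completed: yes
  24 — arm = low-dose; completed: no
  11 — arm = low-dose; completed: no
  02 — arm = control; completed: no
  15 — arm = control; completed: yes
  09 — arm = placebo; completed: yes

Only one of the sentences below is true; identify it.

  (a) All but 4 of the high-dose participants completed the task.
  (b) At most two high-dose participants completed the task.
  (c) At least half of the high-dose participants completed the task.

(c)

|A| = 19, |A ∩ B| = 18, |A ∖ B| = 1.
(a) requires |A ∖ B| = 4: false.
(b) requires |A ∩ B| ≤ 2: false.
(c) requires |A ∩ B| ≥ |A ∖ B|: true.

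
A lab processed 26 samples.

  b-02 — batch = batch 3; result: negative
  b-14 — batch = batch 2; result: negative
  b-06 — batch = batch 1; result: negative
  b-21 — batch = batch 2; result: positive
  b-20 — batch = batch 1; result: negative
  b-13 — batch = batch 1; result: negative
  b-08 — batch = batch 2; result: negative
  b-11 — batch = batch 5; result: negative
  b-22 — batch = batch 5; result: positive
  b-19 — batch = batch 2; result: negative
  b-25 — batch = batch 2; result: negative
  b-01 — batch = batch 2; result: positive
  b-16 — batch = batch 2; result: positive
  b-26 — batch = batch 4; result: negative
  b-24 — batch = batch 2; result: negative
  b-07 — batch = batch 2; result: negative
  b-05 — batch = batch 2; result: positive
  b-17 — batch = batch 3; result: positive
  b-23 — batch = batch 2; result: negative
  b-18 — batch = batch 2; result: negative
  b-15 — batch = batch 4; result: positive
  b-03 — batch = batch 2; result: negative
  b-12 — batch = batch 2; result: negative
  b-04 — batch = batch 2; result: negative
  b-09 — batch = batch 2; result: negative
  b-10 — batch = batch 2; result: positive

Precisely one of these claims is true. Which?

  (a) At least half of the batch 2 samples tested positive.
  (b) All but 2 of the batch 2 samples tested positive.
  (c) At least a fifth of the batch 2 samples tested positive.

(c)

|A| = 17, |A ∩ B| = 5, |A ∖ B| = 12.
(a) requires |A ∩ B| ≥ |A ∖ B|: false.
(b) requires |A ∖ B| = 2: false.
(c) requires |A ∩ B| / |A| ≥ 1/5: true.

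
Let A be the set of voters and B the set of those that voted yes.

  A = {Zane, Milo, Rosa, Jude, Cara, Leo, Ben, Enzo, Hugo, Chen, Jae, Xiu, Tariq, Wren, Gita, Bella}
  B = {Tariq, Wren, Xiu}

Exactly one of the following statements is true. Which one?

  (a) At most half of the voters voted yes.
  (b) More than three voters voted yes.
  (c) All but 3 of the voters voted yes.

|A| = 16, |A ∩ B| = 3, |A ∖ B| = 13.
(a) requires |A ∩ B| ≤ |A ∖ B|: true.
(b) requires |A ∩ B| > 3: false.
(c) requires |A ∖ B| = 3: false.

(a)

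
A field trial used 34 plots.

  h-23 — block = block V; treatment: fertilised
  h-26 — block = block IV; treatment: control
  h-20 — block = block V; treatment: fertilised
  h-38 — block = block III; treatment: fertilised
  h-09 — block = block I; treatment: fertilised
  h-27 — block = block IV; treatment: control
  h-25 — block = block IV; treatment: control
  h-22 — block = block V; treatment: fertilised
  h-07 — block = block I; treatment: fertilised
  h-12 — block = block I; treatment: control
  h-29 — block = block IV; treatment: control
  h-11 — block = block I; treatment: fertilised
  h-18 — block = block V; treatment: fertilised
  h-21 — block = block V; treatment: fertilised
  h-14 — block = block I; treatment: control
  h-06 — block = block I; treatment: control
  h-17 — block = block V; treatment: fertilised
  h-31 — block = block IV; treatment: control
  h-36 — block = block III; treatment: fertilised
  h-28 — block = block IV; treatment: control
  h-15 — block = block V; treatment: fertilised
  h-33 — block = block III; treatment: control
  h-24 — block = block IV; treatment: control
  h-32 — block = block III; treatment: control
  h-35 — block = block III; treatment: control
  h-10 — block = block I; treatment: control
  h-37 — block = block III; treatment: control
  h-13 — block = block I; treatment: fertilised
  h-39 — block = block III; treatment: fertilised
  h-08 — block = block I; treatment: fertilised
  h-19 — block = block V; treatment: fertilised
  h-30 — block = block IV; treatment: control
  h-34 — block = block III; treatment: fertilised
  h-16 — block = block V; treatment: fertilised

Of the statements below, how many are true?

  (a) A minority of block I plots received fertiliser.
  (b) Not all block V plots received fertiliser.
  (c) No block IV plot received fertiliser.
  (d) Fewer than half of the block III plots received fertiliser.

1

(a) block I: |A| = 9, |A ∩ B| = 5; needs |A ∩ B| < |A ∖ B| — false.
(b) block V: |A| = 9, |A ∩ B| = 9; needs A ⊄ B (|A ∖ B| ≥ 1) — false.
(c) block IV: |A| = 8, |A ∩ B| = 0; needs A ∩ B = ∅ (|A ∩ B| = 0) — true.
(d) block III: |A| = 8, |A ∩ B| = 4; needs |A ∩ B| < |A ∖ B| — false.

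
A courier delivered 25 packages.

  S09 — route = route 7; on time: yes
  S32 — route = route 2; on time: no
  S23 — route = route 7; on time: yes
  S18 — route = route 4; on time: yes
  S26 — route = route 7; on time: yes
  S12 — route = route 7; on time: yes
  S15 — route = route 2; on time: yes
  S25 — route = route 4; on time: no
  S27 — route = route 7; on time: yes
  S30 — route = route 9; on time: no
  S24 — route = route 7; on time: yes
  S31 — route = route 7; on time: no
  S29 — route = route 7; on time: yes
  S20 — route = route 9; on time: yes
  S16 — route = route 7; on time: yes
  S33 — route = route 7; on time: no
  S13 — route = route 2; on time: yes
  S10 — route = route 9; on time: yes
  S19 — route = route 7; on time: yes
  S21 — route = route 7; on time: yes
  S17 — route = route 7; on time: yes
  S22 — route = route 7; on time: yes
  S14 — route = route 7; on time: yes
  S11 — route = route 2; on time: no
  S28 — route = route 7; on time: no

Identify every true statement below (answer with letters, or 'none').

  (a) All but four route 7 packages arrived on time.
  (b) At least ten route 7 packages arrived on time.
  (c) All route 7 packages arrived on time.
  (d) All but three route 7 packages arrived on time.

(b), (d)

|A| = 16, |A ∩ B| = 13, |A ∖ B| = 3.
(a) |A ∖ B| = 4: fails.
(b) |A ∩ B| ≥ 10: holds.
(c) A ⊆ B, i.e. every element of A is in B (|A ∖ B| = 0): fails.
(d) |A ∖ B| = 3: holds.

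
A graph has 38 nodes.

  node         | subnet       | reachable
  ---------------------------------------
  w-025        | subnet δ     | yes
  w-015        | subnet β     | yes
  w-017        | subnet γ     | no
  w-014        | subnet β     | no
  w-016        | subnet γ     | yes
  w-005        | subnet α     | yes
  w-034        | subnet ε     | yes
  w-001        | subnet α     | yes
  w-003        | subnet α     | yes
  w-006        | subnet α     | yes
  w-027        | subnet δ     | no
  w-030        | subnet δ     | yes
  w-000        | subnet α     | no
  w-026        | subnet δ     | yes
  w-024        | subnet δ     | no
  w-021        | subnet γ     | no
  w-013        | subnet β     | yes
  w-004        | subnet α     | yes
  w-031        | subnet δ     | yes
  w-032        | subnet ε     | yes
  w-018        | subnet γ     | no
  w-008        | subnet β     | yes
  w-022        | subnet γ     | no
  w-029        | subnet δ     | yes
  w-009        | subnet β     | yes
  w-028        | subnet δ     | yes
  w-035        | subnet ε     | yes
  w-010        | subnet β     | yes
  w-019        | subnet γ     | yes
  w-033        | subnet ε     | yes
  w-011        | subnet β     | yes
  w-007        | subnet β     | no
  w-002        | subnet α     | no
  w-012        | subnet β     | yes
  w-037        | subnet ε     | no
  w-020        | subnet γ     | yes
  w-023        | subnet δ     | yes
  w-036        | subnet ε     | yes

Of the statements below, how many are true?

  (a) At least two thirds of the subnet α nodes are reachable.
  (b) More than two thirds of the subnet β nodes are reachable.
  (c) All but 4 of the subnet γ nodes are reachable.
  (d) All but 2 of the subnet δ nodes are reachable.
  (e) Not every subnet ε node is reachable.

(a) subnet α: |A| = 7, |A ∩ B| = 5; needs |A ∩ B| / |A| ≥ 2/3 — true.
(b) subnet β: |A| = 9, |A ∩ B| = 7; needs |A ∩ B| / |A| > 2/3 — true.
(c) subnet γ: |A| = 7, |A ∩ B| = 3; needs |A ∖ B| = 4 — true.
(d) subnet δ: |A| = 9, |A ∩ B| = 7; needs |A ∖ B| = 2 — true.
(e) subnet ε: |A| = 6, |A ∩ B| = 5; needs A ⊄ B (|A ∖ B| ≥ 1) — true.

5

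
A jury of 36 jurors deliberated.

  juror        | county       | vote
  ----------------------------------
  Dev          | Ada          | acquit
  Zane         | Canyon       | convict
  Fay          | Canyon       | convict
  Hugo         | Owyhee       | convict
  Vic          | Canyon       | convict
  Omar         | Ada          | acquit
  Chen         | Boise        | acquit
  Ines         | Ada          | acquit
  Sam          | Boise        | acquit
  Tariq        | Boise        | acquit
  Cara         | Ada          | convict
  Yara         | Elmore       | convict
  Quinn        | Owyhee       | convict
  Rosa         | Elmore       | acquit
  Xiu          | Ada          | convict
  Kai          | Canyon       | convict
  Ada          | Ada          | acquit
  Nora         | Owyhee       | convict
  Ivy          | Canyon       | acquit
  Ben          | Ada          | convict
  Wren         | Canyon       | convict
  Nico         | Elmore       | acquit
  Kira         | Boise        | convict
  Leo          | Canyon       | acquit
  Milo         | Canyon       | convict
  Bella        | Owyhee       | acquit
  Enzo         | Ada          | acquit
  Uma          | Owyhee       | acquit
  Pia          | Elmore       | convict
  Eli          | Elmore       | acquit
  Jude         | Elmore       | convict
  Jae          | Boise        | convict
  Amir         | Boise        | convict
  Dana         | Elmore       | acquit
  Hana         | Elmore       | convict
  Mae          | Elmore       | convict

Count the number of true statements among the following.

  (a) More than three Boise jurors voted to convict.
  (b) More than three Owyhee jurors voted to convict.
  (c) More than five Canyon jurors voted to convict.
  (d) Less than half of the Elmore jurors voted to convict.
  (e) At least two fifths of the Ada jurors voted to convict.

(a) Boise: |A| = 6, |A ∩ B| = 3; needs |A ∩ B| > 3 — false.
(b) Owyhee: |A| = 5, |A ∩ B| = 3; needs |A ∩ B| > 3 — false.
(c) Canyon: |A| = 8, |A ∩ B| = 6; needs |A ∩ B| > 5 — true.
(d) Elmore: |A| = 9, |A ∩ B| = 5; needs |A ∩ B| < |A ∖ B| — false.
(e) Ada: |A| = 8, |A ∩ B| = 3; needs |A ∩ B| / |A| ≥ 2/5 — false.

1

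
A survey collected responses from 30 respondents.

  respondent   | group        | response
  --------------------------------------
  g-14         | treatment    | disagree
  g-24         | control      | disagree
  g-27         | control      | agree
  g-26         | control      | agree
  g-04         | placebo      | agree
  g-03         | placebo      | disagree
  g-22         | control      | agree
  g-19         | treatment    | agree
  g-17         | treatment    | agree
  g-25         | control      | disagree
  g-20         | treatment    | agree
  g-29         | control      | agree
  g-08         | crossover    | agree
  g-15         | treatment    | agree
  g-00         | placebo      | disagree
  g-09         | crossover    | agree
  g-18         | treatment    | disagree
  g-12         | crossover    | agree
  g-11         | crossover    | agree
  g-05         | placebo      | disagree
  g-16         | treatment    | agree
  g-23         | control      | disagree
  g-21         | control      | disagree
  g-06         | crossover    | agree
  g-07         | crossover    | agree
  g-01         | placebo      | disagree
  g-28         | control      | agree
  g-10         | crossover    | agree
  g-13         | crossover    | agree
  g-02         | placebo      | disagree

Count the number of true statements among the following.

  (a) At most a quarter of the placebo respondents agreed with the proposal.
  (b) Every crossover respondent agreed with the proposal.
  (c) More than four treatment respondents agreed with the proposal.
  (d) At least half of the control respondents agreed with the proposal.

(a) placebo: |A| = 6, |A ∩ B| = 1; needs |A ∩ B| / |A| ≤ 1/4 — true.
(b) crossover: |A| = 8, |A ∩ B| = 8; needs A ⊆ B, i.e. every element of A is in B (|A ∖ B| = 0) — true.
(c) treatment: |A| = 7, |A ∩ B| = 5; needs |A ∩ B| > 4 — true.
(d) control: |A| = 9, |A ∩ B| = 5; needs |A ∩ B| ≥ |A ∖ B| — true.

4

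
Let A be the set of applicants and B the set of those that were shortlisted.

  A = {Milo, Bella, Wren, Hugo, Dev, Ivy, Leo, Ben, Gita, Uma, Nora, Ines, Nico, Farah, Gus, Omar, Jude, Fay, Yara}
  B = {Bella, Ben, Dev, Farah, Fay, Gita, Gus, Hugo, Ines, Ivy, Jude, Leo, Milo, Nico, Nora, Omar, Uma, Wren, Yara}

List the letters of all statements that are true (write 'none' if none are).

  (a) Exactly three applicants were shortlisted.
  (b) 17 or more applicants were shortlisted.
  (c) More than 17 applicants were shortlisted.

|A| = 19, |A ∩ B| = 19, |A ∖ B| = 0.
(a) |A ∩ B| = 3: fails.
(b) |A ∩ B| ≥ 17: holds.
(c) |A ∩ B| > 17: holds.

(b), (c)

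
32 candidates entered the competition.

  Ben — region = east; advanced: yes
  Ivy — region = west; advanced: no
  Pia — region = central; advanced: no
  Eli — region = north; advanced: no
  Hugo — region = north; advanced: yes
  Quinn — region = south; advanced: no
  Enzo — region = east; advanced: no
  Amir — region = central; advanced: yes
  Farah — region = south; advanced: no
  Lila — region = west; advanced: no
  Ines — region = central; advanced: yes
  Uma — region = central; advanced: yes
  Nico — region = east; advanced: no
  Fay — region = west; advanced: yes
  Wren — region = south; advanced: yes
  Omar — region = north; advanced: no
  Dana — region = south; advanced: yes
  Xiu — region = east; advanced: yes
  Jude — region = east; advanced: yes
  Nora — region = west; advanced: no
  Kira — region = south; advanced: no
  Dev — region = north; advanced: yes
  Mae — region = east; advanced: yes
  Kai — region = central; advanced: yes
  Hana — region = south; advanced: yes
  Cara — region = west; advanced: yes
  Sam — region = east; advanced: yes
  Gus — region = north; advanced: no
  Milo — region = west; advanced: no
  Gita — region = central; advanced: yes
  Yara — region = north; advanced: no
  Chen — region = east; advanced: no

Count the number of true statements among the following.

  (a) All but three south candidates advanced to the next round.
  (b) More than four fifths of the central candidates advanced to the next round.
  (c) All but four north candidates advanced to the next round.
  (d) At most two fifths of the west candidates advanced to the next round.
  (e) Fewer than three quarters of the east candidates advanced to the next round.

5

(a) south: |A| = 6, |A ∩ B| = 3; needs |A ∖ B| = 3 — true.
(b) central: |A| = 6, |A ∩ B| = 5; needs |A ∩ B| / |A| > 4/5 — true.
(c) north: |A| = 6, |A ∩ B| = 2; needs |A ∖ B| = 4 — true.
(d) west: |A| = 6, |A ∩ B| = 2; needs |A ∩ B| / |A| ≤ 2/5 — true.
(e) east: |A| = 8, |A ∩ B| = 5; needs |A ∩ B| / |A| < 3/4 — true.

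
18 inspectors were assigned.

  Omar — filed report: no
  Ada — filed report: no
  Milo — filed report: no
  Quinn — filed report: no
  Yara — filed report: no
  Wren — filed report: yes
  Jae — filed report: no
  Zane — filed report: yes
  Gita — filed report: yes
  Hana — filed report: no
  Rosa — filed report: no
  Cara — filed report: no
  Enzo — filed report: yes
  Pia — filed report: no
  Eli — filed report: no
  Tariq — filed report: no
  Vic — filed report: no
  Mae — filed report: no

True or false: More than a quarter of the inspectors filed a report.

'More than a quarter of the inspectors filed a report' holds iff |A ∩ B| / |A| > 1/4.
|A| = 18, |A ∩ B| = 4, |A ∖ B| = 14.
|A ∩ B|/|A| = 4/18, so the statement is false.

False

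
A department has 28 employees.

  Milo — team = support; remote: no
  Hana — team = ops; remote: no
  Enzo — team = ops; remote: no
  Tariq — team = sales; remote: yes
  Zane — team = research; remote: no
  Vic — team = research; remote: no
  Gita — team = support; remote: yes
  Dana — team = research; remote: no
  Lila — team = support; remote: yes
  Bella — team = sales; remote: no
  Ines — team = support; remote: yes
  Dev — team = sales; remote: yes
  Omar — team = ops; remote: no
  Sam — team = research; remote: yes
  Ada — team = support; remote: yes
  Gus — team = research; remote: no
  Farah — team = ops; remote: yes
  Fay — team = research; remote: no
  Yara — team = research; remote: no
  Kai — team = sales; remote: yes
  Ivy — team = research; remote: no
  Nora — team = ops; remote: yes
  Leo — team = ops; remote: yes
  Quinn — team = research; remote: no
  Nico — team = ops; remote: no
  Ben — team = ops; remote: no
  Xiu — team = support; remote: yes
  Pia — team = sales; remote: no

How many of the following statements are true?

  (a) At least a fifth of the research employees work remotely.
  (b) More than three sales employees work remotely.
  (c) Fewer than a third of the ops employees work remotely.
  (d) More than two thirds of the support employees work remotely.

1

(a) research: |A| = 9, |A ∩ B| = 1; needs |A ∩ B| / |A| ≥ 1/5 — false.
(b) sales: |A| = 5, |A ∩ B| = 3; needs |A ∩ B| > 3 — false.
(c) ops: |A| = 8, |A ∩ B| = 3; needs |A ∩ B| / |A| < 1/3 — false.
(d) support: |A| = 6, |A ∩ B| = 5; needs |A ∩ B| / |A| > 2/3 — true.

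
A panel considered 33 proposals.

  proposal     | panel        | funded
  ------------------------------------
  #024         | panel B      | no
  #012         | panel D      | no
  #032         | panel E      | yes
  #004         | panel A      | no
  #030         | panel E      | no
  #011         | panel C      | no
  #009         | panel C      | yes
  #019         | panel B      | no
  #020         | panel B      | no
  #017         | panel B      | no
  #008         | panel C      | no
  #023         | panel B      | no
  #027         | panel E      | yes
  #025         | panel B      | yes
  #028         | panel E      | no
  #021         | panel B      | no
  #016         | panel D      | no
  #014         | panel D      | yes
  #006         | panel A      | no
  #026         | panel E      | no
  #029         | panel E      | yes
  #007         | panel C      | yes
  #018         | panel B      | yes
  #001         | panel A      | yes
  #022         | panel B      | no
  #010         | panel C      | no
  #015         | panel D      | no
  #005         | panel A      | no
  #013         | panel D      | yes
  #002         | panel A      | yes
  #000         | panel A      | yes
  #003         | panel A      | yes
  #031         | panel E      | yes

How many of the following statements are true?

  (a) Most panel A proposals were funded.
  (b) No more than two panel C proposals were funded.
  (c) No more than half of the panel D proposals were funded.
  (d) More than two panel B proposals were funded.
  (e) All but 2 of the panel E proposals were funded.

(a) panel A: |A| = 7, |A ∩ B| = 4; needs |A ∩ B| > |A ∖ B| — true.
(b) panel C: |A| = 5, |A ∩ B| = 2; needs |A ∩ B| ≤ 2 — true.
(c) panel D: |A| = 5, |A ∩ B| = 2; needs |A ∩ B| ≤ |A ∖ B| — true.
(d) panel B: |A| = 9, |A ∩ B| = 2; needs |A ∩ B| > 2 — false.
(e) panel E: |A| = 7, |A ∩ B| = 4; needs |A ∖ B| = 2 — false.

3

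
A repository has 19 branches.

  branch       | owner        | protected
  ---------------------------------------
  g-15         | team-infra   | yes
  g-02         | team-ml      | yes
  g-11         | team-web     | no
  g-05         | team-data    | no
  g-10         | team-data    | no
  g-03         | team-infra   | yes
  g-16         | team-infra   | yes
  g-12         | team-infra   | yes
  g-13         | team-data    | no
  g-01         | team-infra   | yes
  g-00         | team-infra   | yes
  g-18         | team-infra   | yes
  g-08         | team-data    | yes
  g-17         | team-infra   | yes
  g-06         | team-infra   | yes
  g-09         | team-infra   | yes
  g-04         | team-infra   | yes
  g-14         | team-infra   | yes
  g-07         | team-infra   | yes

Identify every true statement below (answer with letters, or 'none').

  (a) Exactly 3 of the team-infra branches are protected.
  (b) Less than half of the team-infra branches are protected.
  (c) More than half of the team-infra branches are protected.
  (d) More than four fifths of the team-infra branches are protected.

|A| = 13, |A ∩ B| = 13, |A ∖ B| = 0.
(a) |A ∩ B| = 3: fails.
(b) |A ∩ B| < |A ∖ B|: fails.
(c) |A ∩ B| > |A ∖ B|: holds.
(d) |A ∩ B| / |A| > 4/5: holds.

(c), (d)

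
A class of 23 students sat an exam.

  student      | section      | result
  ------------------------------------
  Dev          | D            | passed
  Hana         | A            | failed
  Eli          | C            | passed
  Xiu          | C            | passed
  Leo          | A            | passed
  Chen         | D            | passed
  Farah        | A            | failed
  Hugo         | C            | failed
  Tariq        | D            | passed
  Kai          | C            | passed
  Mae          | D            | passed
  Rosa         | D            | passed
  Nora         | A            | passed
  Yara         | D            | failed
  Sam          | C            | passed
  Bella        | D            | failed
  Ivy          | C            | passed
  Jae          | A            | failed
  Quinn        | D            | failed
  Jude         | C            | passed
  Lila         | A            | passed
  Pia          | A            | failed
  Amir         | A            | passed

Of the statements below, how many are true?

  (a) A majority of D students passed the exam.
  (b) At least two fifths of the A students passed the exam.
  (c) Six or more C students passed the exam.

3

(a) D: |A| = 8, |A ∩ B| = 5; needs |A ∩ B| > |A ∖ B| — true.
(b) A: |A| = 8, |A ∩ B| = 4; needs |A ∩ B| / |A| ≥ 2/5 — true.
(c) C: |A| = 7, |A ∩ B| = 6; needs |A ∩ B| ≥ 6 — true.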